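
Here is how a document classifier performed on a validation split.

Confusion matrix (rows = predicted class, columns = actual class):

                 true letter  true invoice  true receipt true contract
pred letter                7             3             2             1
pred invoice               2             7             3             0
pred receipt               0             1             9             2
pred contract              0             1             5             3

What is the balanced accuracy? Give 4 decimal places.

0.5837

Balanced accuracy = mean of per-class recall.
  letter: recall = 7/9 = 0.77778
  invoice: recall = 7/12 = 0.58333
  receipt: recall = 9/19 = 0.47368
  contract: recall = 3/6 = 0.50000
Mean = (0.77778 + 0.58333 + 0.47368 + 0.50000) / 4 = 0.5837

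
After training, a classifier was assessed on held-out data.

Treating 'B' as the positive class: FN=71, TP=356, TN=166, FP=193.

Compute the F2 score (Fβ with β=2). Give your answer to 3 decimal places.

Fβ = (1+β²)·TP / ((1+β²)·TP + β²·FN + FP), with β²=4
= 5·356 / (5·356 + 4·71 + 193) = 0.789

0.789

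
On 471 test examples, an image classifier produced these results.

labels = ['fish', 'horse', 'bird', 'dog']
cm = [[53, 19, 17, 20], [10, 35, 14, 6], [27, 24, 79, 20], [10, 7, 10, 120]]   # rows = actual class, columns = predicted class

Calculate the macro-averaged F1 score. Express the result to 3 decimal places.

0.581

Per-class F1 score (2·TP/(2·TP+FP+FN)):
  fish: TP=53, FP=10+27+10=47, FN=19+17+20=56 → 106/209 = 0.5072
  horse: TP=35, FP=19+24+7=50, FN=10+14+6=30 → 70/150 = 0.4667
  bird: TP=79, FP=17+14+10=41, FN=27+24+20=71 → 158/270 = 0.5852
  dog: TP=120, FP=20+6+20=46, FN=10+7+10=27 → 240/313 = 0.7668
Macro-F1 score = mean = (0.5072 + 0.4667 + 0.5852 + 0.7668) / 4 = 0.581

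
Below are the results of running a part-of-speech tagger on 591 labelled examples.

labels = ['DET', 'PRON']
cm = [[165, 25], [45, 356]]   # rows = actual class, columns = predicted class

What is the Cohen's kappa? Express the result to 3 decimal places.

0.736

Observed agreement pₒ = trace/N = 521/591 = 0.8816
Expected agreement pₑ = Σ (rowᵢ·colᵢ)/N² = (190·210 + 401·381)/591² = 0.5517
κ = (pₒ − pₑ)/(1 − pₑ) = (0.8816 − 0.5517)/(1 − 0.5517) = 0.736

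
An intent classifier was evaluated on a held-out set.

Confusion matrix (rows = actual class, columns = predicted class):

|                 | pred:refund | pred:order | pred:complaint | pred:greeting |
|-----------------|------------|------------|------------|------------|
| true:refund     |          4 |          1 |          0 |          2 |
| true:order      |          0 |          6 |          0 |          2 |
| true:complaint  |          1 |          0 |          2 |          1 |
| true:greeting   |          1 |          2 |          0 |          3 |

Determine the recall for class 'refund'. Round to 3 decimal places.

recall = TP/(TP+FN).
refund: TP=4, FN=1+0+2=3 → 4/7 = 0.5714

0.571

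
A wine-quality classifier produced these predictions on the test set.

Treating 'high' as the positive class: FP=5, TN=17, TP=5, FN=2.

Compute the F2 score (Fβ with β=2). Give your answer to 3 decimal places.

0.658

Fβ = (1+β²)·TP / ((1+β²)·TP + β²·FN + FP), with β²=4
= 5·5 / (5·5 + 4·2 + 5) = 0.658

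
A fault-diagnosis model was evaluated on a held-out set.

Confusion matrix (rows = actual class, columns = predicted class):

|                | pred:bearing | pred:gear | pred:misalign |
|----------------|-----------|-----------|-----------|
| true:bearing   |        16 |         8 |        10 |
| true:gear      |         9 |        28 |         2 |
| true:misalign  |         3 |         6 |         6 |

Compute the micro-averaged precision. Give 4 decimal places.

0.5682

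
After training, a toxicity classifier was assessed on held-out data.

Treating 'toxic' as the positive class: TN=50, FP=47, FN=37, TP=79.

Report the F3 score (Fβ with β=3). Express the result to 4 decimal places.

0.6752

Fβ = (1+β²)·TP / ((1+β²)·TP + β²·FN + FP), with β²=9
= 10·79 / (10·79 + 9·37 + 47) = 0.6752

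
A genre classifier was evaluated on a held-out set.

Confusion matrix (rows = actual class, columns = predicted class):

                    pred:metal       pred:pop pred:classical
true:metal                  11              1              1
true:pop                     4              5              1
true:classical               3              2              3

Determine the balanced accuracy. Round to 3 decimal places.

Balanced accuracy = mean of per-class recall.
  metal: recall = 11/13 = 0.8462
  pop: recall = 5/10 = 0.5000
  classical: recall = 3/8 = 0.3750
Mean = (0.8462 + 0.5000 + 0.3750) / 3 = 0.574

0.574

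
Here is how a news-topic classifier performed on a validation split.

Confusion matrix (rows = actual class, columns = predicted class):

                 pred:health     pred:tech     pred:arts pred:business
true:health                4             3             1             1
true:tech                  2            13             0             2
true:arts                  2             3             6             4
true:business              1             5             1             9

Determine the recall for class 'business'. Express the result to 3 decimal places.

recall = TP/(TP+FN).
business: TP=9, FN=1+5+1=7 → 9/16 = 0.5625

0.563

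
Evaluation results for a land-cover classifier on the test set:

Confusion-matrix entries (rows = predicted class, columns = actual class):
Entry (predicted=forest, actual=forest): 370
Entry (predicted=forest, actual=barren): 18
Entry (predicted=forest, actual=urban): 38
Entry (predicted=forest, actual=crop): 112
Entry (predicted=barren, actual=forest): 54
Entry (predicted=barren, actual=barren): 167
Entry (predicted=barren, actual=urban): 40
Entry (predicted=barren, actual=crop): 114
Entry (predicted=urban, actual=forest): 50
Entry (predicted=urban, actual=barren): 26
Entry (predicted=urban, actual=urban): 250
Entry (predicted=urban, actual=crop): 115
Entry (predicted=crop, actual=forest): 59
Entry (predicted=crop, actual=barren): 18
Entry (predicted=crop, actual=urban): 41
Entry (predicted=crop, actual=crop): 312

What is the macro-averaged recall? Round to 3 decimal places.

Per-class recall (TP/(TP+FN)):
  forest: TP=370, FN=54+50+59=163 → 370/533 = 0.6942
  barren: TP=167, FN=18+26+18=62 → 167/229 = 0.7293
  urban: TP=250, FN=38+40+41=119 → 250/369 = 0.6775
  crop: TP=312, FN=112+114+115=341 → 312/653 = 0.4778
Macro-recall = mean = (0.6942 + 0.7293 + 0.6775 + 0.4778) / 4 = 0.645

0.645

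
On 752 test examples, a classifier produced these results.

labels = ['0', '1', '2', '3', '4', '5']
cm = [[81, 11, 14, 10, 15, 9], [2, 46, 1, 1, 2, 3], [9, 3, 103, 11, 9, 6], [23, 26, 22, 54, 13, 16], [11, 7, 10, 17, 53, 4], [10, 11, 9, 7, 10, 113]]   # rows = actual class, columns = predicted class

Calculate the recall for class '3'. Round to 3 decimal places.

0.351

Treat '3' as positive and all other classes as negative.
recall = TP/(TP+FN).
3: TP=54, FN=23+26+22+13+16=100 → 54/154 = 0.3506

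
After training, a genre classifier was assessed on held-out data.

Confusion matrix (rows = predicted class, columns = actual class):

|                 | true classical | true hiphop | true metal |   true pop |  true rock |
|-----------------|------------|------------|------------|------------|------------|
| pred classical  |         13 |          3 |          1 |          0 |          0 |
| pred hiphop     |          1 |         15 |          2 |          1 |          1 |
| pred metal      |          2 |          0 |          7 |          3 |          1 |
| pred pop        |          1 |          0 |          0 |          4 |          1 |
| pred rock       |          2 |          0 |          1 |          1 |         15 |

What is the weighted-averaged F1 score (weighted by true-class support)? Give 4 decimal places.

0.7166

Per-class F1 score (2·TP/(2·TP+FP+FN)):
  classical: TP=13, FP=3+1+0+0=4, FN=1+2+1+2=6 → 26/36 = 0.72222
  hiphop: TP=15, FP=1+2+1+1=5, FN=3+0+0+0=3 → 30/38 = 0.78947
  metal: TP=7, FP=2+0+3+1=6, FN=1+2+0+1=4 → 14/24 = 0.58333
  pop: TP=4, FP=1+0+0+1=2, FN=0+1+3+1=5 → 8/15 = 0.53333
  rock: TP=15, FP=2+0+1+1=4, FN=0+1+1+1=3 → 30/37 = 0.81081
Weighted-F1 score = Σ (supportᵢ/N)·F1 scoreᵢ with N=75: (19/75)·0.72222 + (18/75)·0.78947 + (11/75)·0.58333 + (9/75)·0.53333 + (18/75)·0.81081 = 0.7166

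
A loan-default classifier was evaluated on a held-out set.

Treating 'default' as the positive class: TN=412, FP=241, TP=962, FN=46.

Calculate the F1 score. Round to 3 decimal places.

0.870

Precision = TP/(TP+FP) = 962/1203 = 0.7997
Recall = TP/(TP+FN) = 962/1008 = 0.9544
F1 = 2·TP/(2·TP+FP+FN) = 1924/2211 = 0.870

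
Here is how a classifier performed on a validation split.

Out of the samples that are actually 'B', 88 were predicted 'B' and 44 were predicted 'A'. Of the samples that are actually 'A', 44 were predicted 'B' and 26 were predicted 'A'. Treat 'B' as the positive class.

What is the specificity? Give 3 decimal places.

0.371

Specificity = TN/(TN+FP) = 26/(26+44) = 0.371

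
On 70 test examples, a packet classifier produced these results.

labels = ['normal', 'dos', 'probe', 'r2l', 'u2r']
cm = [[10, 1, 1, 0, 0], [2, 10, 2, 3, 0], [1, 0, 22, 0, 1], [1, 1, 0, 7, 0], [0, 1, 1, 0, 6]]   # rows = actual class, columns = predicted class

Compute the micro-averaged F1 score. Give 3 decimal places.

0.786

Micro-averaging pools counts across classes: ΣTP=55, ΣFP=15, ΣFN=15.
Micro-F1 score = 2·TP/(2·TP+FP+FN) on pooled counts = 0.786 (equals overall accuracy in single-label multiclass).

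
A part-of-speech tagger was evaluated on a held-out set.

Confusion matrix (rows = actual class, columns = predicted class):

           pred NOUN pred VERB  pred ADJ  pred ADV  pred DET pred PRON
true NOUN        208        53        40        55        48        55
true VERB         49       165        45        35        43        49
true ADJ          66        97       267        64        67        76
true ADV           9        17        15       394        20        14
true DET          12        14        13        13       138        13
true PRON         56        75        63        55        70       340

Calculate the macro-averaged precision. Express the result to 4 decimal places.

0.5222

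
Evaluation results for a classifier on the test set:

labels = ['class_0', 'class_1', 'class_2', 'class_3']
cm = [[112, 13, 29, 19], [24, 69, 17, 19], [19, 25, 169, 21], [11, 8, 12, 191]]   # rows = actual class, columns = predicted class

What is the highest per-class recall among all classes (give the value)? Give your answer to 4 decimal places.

Per-class recall (TP/(TP+FN)):
  class_0: TP=112, FN=13+29+19=61 → 112/173 = 0.64740
  class_1: TP=69, FN=24+17+19=60 → 69/129 = 0.53488
  class_2: TP=169, FN=19+25+21=65 → 169/234 = 0.72222
  class_3: TP=191, FN=11+8+12=31 → 191/222 = 0.86036
Highest is class 'class_3' with recall = 0.8604.

0.8604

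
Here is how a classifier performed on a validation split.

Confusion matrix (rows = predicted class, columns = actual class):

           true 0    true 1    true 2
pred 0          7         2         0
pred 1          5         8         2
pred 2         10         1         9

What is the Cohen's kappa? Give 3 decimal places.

0.350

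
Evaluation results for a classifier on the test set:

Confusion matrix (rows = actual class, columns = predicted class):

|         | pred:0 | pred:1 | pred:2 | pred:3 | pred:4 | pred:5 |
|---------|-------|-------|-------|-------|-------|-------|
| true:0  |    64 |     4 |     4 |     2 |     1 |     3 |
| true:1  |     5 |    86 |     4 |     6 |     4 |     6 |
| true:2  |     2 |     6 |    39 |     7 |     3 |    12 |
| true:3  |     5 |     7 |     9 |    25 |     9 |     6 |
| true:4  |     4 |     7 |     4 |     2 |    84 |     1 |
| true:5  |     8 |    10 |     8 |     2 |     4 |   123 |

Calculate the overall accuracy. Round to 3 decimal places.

Accuracy = trace / total = (64+86+39+25+84+123=421) / 576 = 421/576 = 0.731

0.731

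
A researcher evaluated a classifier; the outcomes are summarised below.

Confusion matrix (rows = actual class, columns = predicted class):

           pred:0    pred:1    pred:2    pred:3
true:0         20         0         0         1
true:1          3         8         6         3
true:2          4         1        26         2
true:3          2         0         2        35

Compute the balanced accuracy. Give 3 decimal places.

0.759

Balanced accuracy = mean of per-class recall.
  0: recall = 20/21 = 0.9524
  1: recall = 8/20 = 0.4000
  2: recall = 26/33 = 0.7879
  3: recall = 35/39 = 0.8974
Mean = (0.9524 + 0.4000 + 0.7879 + 0.8974) / 4 = 0.759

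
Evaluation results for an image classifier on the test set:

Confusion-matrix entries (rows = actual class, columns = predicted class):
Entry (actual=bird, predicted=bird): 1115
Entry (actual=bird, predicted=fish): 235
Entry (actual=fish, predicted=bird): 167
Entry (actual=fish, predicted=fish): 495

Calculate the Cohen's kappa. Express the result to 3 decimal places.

Observed agreement pₒ = trace/N = 1610/2012 = 0.8002
Expected agreement pₑ = Σ (rowᵢ·colᵢ)/N² = (1350·1282 + 662·730)/2012² = 0.5469
κ = (pₒ − pₑ)/(1 − pₑ) = (0.8002 − 0.5469)/(1 − 0.5469) = 0.559

0.559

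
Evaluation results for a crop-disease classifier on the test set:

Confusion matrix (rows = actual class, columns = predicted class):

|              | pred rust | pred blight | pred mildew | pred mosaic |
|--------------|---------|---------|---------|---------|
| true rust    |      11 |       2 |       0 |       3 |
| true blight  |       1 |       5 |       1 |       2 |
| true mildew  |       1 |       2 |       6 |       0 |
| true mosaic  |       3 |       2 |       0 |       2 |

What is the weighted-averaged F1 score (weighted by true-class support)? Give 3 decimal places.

Per-class F1 score (2·TP/(2·TP+FP+FN)):
  rust: TP=11, FP=1+1+3=5, FN=2+0+3=5 → 22/32 = 0.6875
  blight: TP=5, FP=2+2+2=6, FN=1+1+2=4 → 10/20 = 0.5000
  mildew: TP=6, FP=0+1+0=1, FN=1+2+0=3 → 12/16 = 0.7500
  mosaic: TP=2, FP=3+2+0=5, FN=3+2+0=5 → 4/14 = 0.2857
Weighted-F1 score = Σ (supportᵢ/N)·F1 scoreᵢ with N=41: (16/41)·0.6875 + (9/41)·0.5000 + (9/41)·0.7500 + (7/41)·0.2857 = 0.591

0.591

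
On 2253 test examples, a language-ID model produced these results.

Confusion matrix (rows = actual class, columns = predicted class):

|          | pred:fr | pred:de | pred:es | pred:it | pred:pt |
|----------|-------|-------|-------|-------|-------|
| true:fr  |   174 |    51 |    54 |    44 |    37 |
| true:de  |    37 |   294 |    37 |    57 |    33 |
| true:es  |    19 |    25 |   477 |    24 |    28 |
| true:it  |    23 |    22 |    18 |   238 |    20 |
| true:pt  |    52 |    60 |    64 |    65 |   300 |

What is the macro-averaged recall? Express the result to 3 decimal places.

Per-class recall (TP/(TP+FN)):
  fr: TP=174, FN=51+54+44+37=186 → 174/360 = 0.4833
  de: TP=294, FN=37+37+57+33=164 → 294/458 = 0.6419
  es: TP=477, FN=19+25+24+28=96 → 477/573 = 0.8325
  it: TP=238, FN=23+22+18+20=83 → 238/321 = 0.7414
  pt: TP=300, FN=52+60+64+65=241 → 300/541 = 0.5545
Macro-recall = mean = (0.4833 + 0.6419 + 0.8325 + 0.7414 + 0.5545) / 5 = 0.651

0.651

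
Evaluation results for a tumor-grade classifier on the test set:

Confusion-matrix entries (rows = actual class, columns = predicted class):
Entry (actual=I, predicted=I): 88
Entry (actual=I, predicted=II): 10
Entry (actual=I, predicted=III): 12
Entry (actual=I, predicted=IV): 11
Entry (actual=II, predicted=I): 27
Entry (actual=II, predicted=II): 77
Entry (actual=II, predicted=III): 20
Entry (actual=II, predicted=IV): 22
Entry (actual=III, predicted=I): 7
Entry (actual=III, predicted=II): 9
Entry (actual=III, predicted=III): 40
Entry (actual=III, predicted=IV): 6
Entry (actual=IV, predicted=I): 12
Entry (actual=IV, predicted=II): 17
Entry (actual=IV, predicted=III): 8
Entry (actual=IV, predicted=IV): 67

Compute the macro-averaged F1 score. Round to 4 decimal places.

0.6216

Per-class F1 score (2·TP/(2·TP+FP+FN)):
  I: TP=88, FP=27+7+12=46, FN=10+12+11=33 → 176/255 = 0.69020
  II: TP=77, FP=10+9+17=36, FN=27+20+22=69 → 154/259 = 0.59459
  III: TP=40, FP=12+20+8=40, FN=7+9+6=22 → 80/142 = 0.56338
  IV: TP=67, FP=11+22+6=39, FN=12+17+8=37 → 134/210 = 0.63810
Macro-F1 score = mean = (0.69020 + 0.59459 + 0.56338 + 0.63810) / 4 = 0.6216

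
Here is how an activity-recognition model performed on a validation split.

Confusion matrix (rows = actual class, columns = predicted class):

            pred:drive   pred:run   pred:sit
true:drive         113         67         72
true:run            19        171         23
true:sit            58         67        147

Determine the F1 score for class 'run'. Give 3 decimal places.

Treat 'run' as positive and all other classes as negative.
F1 score = 2·TP/(2·TP+FP+FN).
run: TP=171, FP=67+67=134, FN=19+23=42 → 342/518 = 0.6602

0.660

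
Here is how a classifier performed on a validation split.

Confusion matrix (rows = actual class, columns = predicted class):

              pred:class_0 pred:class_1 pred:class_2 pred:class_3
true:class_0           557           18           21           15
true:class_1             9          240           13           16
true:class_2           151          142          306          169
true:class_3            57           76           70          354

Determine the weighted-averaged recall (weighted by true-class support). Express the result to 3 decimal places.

0.658

Per-class recall (TP/(TP+FN)):
  class_0: TP=557, FN=18+21+15=54 → 557/611 = 0.9116
  class_1: TP=240, FN=9+13+16=38 → 240/278 = 0.8633
  class_2: TP=306, FN=151+142+169=462 → 306/768 = 0.3984
  class_3: TP=354, FN=57+76+70=203 → 354/557 = 0.6355
Weighted-recall = Σ (supportᵢ/N)·recallᵢ with N=2214: (611/2214)·0.9116 + (278/2214)·0.8633 + (768/2214)·0.3984 + (557/2214)·0.6355 = 0.658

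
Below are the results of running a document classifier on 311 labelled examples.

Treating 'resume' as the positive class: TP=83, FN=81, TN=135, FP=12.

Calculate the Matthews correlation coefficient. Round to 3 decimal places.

0.460

MCC = (TP·TN − FP·FN) / √((TP+FP)(TP+FN)(TN+FP)(TN+FN))
Numerator = 83·135 − 12·81 = 10233
Denominator = √(95·164·147·216) = √494696160 = 22241.7661
MCC = 10233 / 22241.7661 = 0.460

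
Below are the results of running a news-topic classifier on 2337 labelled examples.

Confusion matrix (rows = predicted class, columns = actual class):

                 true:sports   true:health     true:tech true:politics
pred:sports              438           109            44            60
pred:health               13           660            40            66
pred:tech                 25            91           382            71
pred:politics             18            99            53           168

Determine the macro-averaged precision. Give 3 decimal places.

Per-class precision (TP/(TP+FP)):
  sports: TP=438, FP=109+44+60=213 → 438/651 = 0.6728
  health: TP=660, FP=13+40+66=119 → 660/779 = 0.8472
  tech: TP=382, FP=25+91+71=187 → 382/569 = 0.6714
  politics: TP=168, FP=18+99+53=170 → 168/338 = 0.4970
Macro-precision = mean = (0.6728 + 0.8472 + 0.6714 + 0.4970) / 4 = 0.672

0.672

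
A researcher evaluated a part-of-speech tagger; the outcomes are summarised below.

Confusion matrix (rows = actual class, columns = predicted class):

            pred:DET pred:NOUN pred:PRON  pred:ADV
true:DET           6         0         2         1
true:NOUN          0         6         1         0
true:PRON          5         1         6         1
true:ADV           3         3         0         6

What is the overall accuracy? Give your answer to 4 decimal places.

0.5854

Accuracy = trace / total = (6+6+6+6=24) / 41 = 24/41 = 0.5854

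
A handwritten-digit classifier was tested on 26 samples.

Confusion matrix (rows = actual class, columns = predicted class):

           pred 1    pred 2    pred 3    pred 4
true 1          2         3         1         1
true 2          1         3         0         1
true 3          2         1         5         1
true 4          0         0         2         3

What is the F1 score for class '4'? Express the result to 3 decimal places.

Take TP from the diagonal, FP from the rest of the '4' prediction marginal, FN from the rest of the '4' actual marginal.
F1 score = 2·TP/(2·TP+FP+FN).
4: TP=3, FP=1+1+1=3, FN=0+0+2=2 → 6/11 = 0.5455

0.545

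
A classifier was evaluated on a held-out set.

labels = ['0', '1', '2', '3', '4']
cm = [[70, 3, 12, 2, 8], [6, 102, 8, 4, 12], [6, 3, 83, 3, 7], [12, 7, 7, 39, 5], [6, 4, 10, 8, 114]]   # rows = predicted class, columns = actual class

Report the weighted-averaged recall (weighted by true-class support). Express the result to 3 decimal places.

0.754

Per-class recall (TP/(TP+FN)):
  0: TP=70, FN=6+6+12+6=30 → 70/100 = 0.7000
  1: TP=102, FN=3+3+7+4=17 → 102/119 = 0.8571
  2: TP=83, FN=12+8+7+10=37 → 83/120 = 0.6917
  3: TP=39, FN=2+4+3+8=17 → 39/56 = 0.6964
  4: TP=114, FN=8+12+7+5=32 → 114/146 = 0.7808
Weighted-recall = Σ (supportᵢ/N)·recallᵢ with N=541: (100/541)·0.7000 + (119/541)·0.8571 + (120/541)·0.6917 + (56/541)·0.6964 + (146/541)·0.7808 = 0.754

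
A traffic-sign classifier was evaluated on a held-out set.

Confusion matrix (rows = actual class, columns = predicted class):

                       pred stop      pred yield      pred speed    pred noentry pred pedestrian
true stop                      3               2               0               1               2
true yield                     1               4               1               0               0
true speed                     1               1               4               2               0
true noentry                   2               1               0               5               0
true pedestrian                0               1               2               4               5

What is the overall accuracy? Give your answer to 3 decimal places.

0.500

Accuracy = trace / total = (3+4+4+5+5=21) / 42 = 21/42 = 0.500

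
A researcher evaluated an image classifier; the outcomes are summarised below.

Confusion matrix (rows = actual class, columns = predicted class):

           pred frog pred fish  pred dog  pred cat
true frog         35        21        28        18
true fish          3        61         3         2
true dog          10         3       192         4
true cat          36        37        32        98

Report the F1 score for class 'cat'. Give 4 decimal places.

Treat 'cat' as positive and all other classes as negative.
F1 score = 2·TP/(2·TP+FP+FN).
cat: TP=98, FP=18+2+4=24, FN=36+37+32=105 → 196/325 = 0.60308

0.6031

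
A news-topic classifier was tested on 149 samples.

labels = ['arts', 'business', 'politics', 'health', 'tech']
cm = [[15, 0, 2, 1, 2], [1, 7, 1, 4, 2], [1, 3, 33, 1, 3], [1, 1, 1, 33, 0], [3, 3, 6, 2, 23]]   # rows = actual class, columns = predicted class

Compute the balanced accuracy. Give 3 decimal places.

0.712

Balanced accuracy = mean of per-class recall.
  arts: recall = 15/20 = 0.7500
  business: recall = 7/15 = 0.4667
  politics: recall = 33/41 = 0.8049
  health: recall = 33/36 = 0.9167
  tech: recall = 23/37 = 0.6216
Mean = (0.7500 + 0.4667 + 0.8049 + 0.9167 + 0.6216) / 5 = 0.712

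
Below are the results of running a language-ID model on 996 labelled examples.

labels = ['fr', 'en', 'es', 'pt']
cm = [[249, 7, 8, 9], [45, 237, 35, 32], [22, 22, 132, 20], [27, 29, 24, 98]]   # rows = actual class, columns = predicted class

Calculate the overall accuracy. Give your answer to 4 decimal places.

0.7189

Accuracy = trace / total = (249+237+132+98=716) / 996 = 716/996 = 0.7189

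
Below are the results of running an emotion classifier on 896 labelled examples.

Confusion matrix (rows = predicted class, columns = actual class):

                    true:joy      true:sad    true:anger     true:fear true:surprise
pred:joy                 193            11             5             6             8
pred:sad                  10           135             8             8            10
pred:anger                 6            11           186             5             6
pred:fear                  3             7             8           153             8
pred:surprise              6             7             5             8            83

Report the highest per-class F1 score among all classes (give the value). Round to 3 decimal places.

Per-class F1 score (2·TP/(2·TP+FP+FN)):
  joy: TP=193, FP=11+5+6+8=30, FN=10+6+3+6=25 → 386/441 = 0.8753
  sad: TP=135, FP=10+8+8+10=36, FN=11+11+7+7=36 → 270/342 = 0.7895
  anger: TP=186, FP=6+11+5+6=28, FN=5+8+8+5=26 → 372/426 = 0.8732
  fear: TP=153, FP=3+7+8+8=26, FN=6+8+5+8=27 → 306/359 = 0.8524
  surprise: TP=83, FP=6+7+5+8=26, FN=8+10+6+8=32 → 166/224 = 0.7411
Highest is class 'joy' with F1 score = 0.875.

0.875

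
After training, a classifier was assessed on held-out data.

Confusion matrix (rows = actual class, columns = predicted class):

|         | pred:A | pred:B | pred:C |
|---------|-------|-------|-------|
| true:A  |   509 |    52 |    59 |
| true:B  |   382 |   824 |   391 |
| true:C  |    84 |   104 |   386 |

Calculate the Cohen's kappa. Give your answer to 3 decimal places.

Observed agreement pₒ = trace/N = 1719/2791 = 0.6159
Expected agreement pₑ = Σ (rowᵢ·colᵢ)/N² = (620·975 + 1597·980 + 574·836)/2791² = 0.3401
κ = (pₒ − pₑ)/(1 − pₑ) = (0.6159 − 0.3401)/(1 − 0.3401) = 0.418

0.418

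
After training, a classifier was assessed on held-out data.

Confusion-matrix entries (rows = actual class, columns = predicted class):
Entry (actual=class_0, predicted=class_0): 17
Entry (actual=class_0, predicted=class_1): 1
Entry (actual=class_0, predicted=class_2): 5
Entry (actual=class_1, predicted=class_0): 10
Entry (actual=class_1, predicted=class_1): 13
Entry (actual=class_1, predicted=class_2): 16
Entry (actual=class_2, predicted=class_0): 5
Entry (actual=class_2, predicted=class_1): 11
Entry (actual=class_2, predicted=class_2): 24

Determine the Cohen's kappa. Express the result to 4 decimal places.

Observed agreement pₒ = trace/N = 54/102 = 0.52941
Expected agreement pₑ = Σ (rowᵢ·colᵢ)/N² = (23·32 + 39·25 + 40·45)/102² = 0.33747
κ = (pₒ − pₑ)/(1 − pₑ) = (0.52941 − 0.33747)/(1 − 0.33747) = 0.2897

0.2897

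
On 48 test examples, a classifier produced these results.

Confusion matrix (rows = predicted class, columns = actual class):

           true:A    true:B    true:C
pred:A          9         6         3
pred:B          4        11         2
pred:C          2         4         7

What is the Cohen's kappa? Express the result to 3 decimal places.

Observed agreement pₒ = trace/N = 27/48 = 0.5625
Expected agreement pₑ = Σ (rowᵢ·colᵢ)/N² = (15·18 + 21·17 + 12·13)/48² = 0.3398
κ = (pₒ − pₑ)/(1 − pₑ) = (0.5625 − 0.3398)/(1 − 0.3398) = 0.337

0.337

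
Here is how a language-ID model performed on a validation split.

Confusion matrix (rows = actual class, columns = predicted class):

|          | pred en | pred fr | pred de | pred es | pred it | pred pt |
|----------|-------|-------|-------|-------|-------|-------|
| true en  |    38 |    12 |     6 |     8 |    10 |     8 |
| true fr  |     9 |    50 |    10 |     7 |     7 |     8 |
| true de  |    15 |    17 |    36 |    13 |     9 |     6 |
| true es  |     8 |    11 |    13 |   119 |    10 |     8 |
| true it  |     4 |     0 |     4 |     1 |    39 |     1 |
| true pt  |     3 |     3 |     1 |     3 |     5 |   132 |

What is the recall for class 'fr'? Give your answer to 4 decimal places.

One-vs-rest for 'fr': TP = diagonal; FP = other classes predicted 'fr'; FN = 'fr' predicted as other.
recall = TP/(TP+FN).
fr: TP=50, FN=9+10+7+7+8=41 → 50/91 = 0.54945

0.5495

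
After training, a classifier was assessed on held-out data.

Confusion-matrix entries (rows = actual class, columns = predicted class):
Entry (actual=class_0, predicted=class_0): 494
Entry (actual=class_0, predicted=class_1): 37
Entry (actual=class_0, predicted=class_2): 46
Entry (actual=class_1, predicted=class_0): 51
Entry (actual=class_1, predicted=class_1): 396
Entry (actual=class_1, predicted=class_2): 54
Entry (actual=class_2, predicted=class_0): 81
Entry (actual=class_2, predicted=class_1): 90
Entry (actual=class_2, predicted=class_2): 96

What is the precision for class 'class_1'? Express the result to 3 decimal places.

precision = TP/(TP+FP).
class_1: TP=396, FP=37+90=127 → 396/523 = 0.7572

0.757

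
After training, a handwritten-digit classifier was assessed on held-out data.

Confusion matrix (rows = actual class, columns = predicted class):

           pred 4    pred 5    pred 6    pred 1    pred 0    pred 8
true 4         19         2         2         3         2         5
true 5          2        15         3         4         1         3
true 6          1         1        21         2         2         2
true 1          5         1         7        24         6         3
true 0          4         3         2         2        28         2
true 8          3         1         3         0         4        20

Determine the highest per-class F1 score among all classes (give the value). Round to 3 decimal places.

Per-class F1 score (2·TP/(2·TP+FP+FN)):
  4: TP=19, FP=2+1+5+4+3=15, FN=2+2+3+2+5=14 → 38/67 = 0.5672
  5: TP=15, FP=2+1+1+3+1=8, FN=2+3+4+1+3=13 → 30/51 = 0.5882
  6: TP=21, FP=2+3+7+2+3=17, FN=1+1+2+2+2=8 → 42/67 = 0.6269
  1: TP=24, FP=3+4+2+2+0=11, FN=5+1+7+6+3=22 → 48/81 = 0.5926
  0: TP=28, FP=2+1+2+6+4=15, FN=4+3+2+2+2=13 → 56/84 = 0.6667
  8: TP=20, FP=5+3+2+3+2=15, FN=3+1+3+0+4=11 → 40/66 = 0.6061
Highest is class '0' with F1 score = 0.667.

0.667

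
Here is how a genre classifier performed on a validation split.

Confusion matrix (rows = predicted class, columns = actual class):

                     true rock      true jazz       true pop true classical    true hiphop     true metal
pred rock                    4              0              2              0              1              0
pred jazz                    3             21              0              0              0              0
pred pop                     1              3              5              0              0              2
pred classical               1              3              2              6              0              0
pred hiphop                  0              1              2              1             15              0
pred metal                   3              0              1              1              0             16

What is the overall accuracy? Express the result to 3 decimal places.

0.713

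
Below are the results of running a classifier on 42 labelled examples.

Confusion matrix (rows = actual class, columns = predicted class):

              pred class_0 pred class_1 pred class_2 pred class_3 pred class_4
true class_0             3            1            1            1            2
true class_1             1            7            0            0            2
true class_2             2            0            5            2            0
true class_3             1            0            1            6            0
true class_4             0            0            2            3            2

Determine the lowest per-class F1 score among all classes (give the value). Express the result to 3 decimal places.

Per-class F1 score (2·TP/(2·TP+FP+FN)):
  class_0: TP=3, FP=1+2+1+0=4, FN=1+1+1+2=5 → 6/15 = 0.4000
  class_1: TP=7, FP=1+0+0+0=1, FN=1+0+0+2=3 → 14/18 = 0.7778
  class_2: TP=5, FP=1+0+1+2=4, FN=2+0+2+0=4 → 10/18 = 0.5556
  class_3: TP=6, FP=1+0+2+3=6, FN=1+0+1+0=2 → 12/20 = 0.6000
  class_4: TP=2, FP=2+2+0+0=4, FN=0+0+2+3=5 → 4/13 = 0.3077
Lowest is class 'class_4' with F1 score = 0.308.

0.308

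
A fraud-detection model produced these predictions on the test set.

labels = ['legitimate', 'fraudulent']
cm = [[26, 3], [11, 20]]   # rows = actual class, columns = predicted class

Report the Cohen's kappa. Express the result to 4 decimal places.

0.5369

Observed agreement pₒ = trace/N = 46/60 = 0.76667
Expected agreement pₑ = Σ (rowᵢ·colᵢ)/N² = (29·37 + 31·23)/60² = 0.49611
κ = (pₒ − pₑ)/(1 − pₑ) = (0.76667 − 0.49611)/(1 − 0.49611) = 0.5369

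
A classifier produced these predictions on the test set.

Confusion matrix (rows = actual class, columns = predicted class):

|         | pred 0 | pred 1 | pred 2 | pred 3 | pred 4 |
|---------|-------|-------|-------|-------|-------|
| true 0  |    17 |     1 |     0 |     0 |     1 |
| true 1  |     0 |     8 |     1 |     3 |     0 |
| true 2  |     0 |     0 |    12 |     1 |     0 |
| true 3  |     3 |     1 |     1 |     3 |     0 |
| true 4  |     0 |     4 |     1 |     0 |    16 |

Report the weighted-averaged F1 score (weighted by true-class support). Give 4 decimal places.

Per-class F1 score (2·TP/(2·TP+FP+FN)):
  0: TP=17, FP=0+0+3+0=3, FN=1+0+0+1=2 → 34/39 = 0.87179
  1: TP=8, FP=1+0+1+4=6, FN=0+1+3+0=4 → 16/26 = 0.61538
  2: TP=12, FP=0+1+1+1=3, FN=0+0+1+0=1 → 24/28 = 0.85714
  3: TP=3, FP=0+3+1+0=4, FN=3+1+1+0=5 → 6/15 = 0.40000
  4: TP=16, FP=1+0+0+0=1, FN=0+4+1+0=5 → 32/38 = 0.84211
Weighted-F1 score = Σ (supportᵢ/N)·F1 scoreᵢ with N=73: (19/73)·0.87179 + (12/73)·0.61538 + (13/73)·0.85714 + (8/73)·0.40000 + (21/73)·0.84211 = 0.7668

0.7668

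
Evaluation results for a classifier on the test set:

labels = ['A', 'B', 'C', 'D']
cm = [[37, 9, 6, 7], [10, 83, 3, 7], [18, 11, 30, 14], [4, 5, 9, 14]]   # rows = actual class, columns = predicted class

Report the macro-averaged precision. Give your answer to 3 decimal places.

Per-class precision (TP/(TP+FP)):
  A: TP=37, FP=10+18+4=32 → 37/69 = 0.5362
  B: TP=83, FP=9+11+5=25 → 83/108 = 0.7685
  C: TP=30, FP=6+3+9=18 → 30/48 = 0.6250
  D: TP=14, FP=7+7+14=28 → 14/42 = 0.3333
Macro-precision = mean = (0.5362 + 0.7685 + 0.6250 + 0.3333) / 4 = 0.566

0.566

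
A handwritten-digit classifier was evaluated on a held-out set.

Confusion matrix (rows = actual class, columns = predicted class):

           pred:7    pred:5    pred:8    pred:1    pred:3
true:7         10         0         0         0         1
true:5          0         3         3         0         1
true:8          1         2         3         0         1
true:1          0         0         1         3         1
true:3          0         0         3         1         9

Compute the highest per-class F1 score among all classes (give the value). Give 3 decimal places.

Per-class F1 score (2·TP/(2·TP+FP+FN)):
  7: TP=10, FP=0+1+0+0=1, FN=0+0+0+1=1 → 20/22 = 0.9091
  5: TP=3, FP=0+2+0+0=2, FN=0+3+0+1=4 → 6/12 = 0.5000
  8: TP=3, FP=0+3+1+3=7, FN=1+2+0+1=4 → 6/17 = 0.3529
  1: TP=3, FP=0+0+0+1=1, FN=0+0+1+1=2 → 6/9 = 0.6667
  3: TP=9, FP=1+1+1+1=4, FN=0+0+3+1=4 → 18/26 = 0.6923
Highest is class '7' with F1 score = 0.909.

0.909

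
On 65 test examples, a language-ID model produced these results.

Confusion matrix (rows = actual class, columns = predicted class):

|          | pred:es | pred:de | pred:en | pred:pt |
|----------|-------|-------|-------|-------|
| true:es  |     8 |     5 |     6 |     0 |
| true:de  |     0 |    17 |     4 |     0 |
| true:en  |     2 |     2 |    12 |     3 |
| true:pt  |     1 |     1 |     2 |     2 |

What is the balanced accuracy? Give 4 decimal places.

0.5489

Balanced accuracy = mean of per-class recall.
  es: recall = 8/19 = 0.42105
  de: recall = 17/21 = 0.80952
  en: recall = 12/19 = 0.63158
  pt: recall = 2/6 = 0.33333
Mean = (0.42105 + 0.80952 + 0.63158 + 0.33333) / 4 = 0.5489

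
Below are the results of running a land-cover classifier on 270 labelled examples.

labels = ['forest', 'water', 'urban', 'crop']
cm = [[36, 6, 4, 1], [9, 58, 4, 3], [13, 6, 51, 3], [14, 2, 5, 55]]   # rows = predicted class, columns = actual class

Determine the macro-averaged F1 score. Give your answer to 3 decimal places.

0.735

Per-class F1 score (2·TP/(2·TP+FP+FN)):
  forest: TP=36, FP=6+4+1=11, FN=9+13+14=36 → 72/119 = 0.6050
  water: TP=58, FP=9+4+3=16, FN=6+6+2=14 → 116/146 = 0.7945
  urban: TP=51, FP=13+6+3=22, FN=4+4+5=13 → 102/137 = 0.7445
  crop: TP=55, FP=14+2+5=21, FN=1+3+3=7 → 110/138 = 0.7971
Macro-F1 score = mean = (0.6050 + 0.7945 + 0.7445 + 0.7971) / 4 = 0.735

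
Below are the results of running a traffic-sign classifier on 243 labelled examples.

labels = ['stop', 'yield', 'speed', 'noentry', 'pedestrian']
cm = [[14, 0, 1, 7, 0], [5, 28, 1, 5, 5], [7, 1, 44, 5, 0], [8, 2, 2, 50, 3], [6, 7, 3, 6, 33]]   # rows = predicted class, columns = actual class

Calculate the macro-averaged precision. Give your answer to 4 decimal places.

0.6828

Per-class precision (TP/(TP+FP)):
  stop: TP=14, FP=0+1+7+0=8 → 14/22 = 0.63636
  yield: TP=28, FP=5+1+5+5=16 → 28/44 = 0.63636
  speed: TP=44, FP=7+1+5+0=13 → 44/57 = 0.77193
  noentry: TP=50, FP=8+2+2+3=15 → 50/65 = 0.76923
  pedestrian: TP=33, FP=6+7+3+6=22 → 33/55 = 0.60000
Macro-precision = mean = (0.63636 + 0.63636 + 0.77193 + 0.76923 + 0.60000) / 5 = 0.6828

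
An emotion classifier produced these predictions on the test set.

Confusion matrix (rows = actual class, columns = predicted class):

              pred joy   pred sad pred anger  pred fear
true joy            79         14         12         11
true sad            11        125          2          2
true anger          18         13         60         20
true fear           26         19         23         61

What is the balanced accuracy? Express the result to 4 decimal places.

0.6468

Balanced accuracy = mean of per-class recall.
  joy: recall = 79/116 = 0.68103
  sad: recall = 125/140 = 0.89286
  anger: recall = 60/111 = 0.54054
  fear: recall = 61/129 = 0.47287
Mean = (0.68103 + 0.89286 + 0.54054 + 0.47287) / 4 = 0.6468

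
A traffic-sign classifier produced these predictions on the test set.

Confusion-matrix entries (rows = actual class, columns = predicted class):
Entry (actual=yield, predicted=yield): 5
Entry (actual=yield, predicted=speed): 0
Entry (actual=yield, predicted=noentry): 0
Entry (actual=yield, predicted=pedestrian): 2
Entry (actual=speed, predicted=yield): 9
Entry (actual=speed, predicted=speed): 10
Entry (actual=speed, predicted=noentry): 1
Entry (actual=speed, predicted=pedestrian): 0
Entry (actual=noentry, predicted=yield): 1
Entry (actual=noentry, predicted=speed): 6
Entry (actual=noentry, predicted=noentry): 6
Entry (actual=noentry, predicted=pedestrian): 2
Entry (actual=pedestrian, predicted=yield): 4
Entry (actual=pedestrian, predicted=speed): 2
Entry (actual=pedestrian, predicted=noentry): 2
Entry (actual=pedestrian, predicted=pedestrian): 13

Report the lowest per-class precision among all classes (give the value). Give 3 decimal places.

Per-class precision (TP/(TP+FP)):
  yield: TP=5, FP=9+1+4=14 → 5/19 = 0.2632
  speed: TP=10, FP=0+6+2=8 → 10/18 = 0.5556
  noentry: TP=6, FP=0+1+2=3 → 6/9 = 0.6667
  pedestrian: TP=13, FP=2+0+2=4 → 13/17 = 0.7647
Lowest is class 'yield' with precision = 0.263.

0.263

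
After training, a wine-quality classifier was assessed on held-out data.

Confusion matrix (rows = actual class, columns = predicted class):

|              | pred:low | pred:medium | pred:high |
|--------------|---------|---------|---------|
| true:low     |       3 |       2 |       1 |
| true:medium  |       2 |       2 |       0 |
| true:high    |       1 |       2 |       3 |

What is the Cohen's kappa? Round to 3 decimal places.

0.256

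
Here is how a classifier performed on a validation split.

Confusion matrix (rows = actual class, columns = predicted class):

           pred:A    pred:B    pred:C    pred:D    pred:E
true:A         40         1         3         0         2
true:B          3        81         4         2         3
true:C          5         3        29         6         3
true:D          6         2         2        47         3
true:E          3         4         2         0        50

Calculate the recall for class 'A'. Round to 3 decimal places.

Treat 'A' as positive and all other classes as negative.
recall = TP/(TP+FN).
A: TP=40, FN=1+3+0+2=6 → 40/46 = 0.8696

0.870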